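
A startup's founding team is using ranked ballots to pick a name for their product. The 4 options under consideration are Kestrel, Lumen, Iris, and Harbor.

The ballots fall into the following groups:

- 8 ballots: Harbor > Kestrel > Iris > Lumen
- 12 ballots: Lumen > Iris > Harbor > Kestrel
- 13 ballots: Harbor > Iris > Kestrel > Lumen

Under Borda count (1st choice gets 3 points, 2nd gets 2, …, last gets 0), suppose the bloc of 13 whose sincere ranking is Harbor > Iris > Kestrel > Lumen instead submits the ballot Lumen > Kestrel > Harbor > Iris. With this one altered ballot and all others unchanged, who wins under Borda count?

Lumen

Borda totals with the altered ballot: Kestrel 42, Lumen 75, Iris 32, Harbor 49.
The switch changes the winner from Harbor to Lumen.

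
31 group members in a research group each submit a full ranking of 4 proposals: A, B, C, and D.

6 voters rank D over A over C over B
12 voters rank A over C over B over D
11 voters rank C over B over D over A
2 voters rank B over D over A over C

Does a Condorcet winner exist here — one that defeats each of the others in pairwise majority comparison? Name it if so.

There is no Condorcet winner

Head-to-head results (31 voters total):
A vs B: A wins 18–13.
A vs C: A wins 20–11.
A vs D: D wins 19–12.
B vs C: C wins 29–2.
B vs D: B wins 25–6.
C vs D: C wins 23–8.
No candidate beats all others: A beats B beats D beats A, a majority cycle.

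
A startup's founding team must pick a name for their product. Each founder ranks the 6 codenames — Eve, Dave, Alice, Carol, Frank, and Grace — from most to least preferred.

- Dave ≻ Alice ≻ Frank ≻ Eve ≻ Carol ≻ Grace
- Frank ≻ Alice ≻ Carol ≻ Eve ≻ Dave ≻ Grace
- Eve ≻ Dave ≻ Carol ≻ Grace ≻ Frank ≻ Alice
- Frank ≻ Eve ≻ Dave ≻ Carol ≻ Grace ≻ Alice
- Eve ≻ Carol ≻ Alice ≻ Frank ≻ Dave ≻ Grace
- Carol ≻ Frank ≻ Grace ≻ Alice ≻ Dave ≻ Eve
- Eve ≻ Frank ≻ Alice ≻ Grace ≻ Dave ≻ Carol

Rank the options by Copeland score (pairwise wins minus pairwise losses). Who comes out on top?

Frank

Pairwise results:
  Eve vs Dave: Eve wins 5–2.
  Eve vs Alice: Eve wins 4–3.
  Eve vs Carol: Eve wins 5–2.
  Eve vs Frank: Frank wins 4–3.
  Eve vs Grace: Eve wins 6–1.
  Dave vs Alice: Alice wins 4–3.
  Dave vs Carol: Dave wins 4–3.
  Dave vs Frank: Frank wins 5–2.
  Dave vs Grace: Dave wins 5–2.
  Alice vs Carol: Carol wins 4–3.
  Alice vs Frank: Frank wins 5–2.
  Alice vs Grace: Alice wins 4–3.
  Carol vs Frank: Frank wins 4–3.
  Carol vs Grace: Carol wins 6–1.
  Frank vs Grace: Frank wins 6–1.
Copeland scores (wins − losses):
  Eve: 4 − 1 = 3
  Dave: 2 − 3 = -1
  Alice: 2 − 3 = -1
  Carol: 2 − 3 = -1
  Frank: 5 − 0 = 5
  Grace: 0 − 5 = -5
Frank has the best Copeland score.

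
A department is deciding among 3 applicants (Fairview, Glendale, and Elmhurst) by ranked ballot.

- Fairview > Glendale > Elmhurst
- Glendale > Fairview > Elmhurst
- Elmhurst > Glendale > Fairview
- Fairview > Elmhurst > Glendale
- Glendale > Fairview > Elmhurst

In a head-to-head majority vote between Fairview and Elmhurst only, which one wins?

Fairview

Ballots ranking Fairview above Elmhurst: 4.
Ballots ranking Elmhurst above Fairview: 1.
Fairview wins the head-to-head, 4–1.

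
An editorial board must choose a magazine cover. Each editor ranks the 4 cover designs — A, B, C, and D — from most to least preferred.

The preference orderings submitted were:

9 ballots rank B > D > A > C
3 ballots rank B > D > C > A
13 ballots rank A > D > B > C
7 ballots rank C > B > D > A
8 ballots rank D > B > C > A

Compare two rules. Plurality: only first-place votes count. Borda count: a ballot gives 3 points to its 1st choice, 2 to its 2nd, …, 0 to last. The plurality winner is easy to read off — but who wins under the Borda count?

Plurality first-place counts: A 13, B 12, C 7, D 8 → A.
Borda totals: A 48, B 79, C 32, D 81 → D.

D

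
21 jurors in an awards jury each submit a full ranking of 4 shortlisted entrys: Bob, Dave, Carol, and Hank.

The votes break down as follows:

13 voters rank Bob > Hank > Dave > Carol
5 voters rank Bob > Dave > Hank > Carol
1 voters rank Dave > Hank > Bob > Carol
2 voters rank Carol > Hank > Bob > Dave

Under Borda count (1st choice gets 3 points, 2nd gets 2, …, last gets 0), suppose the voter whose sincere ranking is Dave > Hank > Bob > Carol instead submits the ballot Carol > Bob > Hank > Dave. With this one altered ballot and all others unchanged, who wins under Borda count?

Borda totals with the altered ballot: Bob 58, Dave 23, Carol 9, Hank 36.
The winner is unchanged: still Bob.

Bob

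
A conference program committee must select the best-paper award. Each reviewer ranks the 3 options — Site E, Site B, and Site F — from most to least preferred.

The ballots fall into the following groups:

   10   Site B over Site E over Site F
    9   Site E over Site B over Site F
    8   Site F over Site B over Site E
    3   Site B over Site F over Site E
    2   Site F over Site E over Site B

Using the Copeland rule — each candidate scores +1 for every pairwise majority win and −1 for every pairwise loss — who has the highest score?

Site B

Pairwise results:
  Site E vs Site B: Site B wins 21–11.
  Site E vs Site F: Site E wins 19–13.
  Site B vs Site F: Site B wins 22–10.
Copeland scores (wins − losses):
  Site E: 1 − 1 = 0
  Site B: 2 − 0 = 2
  Site F: 0 − 2 = -2
Site B has the best Copeland score.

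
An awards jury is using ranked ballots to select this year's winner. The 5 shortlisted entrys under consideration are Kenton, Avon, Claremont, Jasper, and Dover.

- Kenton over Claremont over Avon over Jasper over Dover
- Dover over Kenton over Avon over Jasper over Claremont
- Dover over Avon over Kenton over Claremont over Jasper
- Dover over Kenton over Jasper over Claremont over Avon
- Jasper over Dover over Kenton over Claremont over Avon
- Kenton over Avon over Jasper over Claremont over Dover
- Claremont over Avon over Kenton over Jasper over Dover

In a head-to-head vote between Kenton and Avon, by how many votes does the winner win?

3

Ballots ranking Kenton above Avon: 5.
Ballots ranking Avon above Kenton: 2.
Kenton wins 5–2, a margin of 3.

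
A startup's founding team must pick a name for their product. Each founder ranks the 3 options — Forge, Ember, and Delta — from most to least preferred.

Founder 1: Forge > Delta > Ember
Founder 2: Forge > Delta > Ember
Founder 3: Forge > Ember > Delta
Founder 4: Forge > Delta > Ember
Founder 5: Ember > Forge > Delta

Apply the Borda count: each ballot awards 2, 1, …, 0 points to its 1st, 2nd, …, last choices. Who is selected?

Forge

Borda scores:
  Forge: 2 + 2 + 2 + 2 + 1 = 9
  Ember: 0 + 0 + 1 + 0 + 2 = 3
  Delta: 1 + 1 + 0 + 1 + 0 = 3
Forge has the highest total.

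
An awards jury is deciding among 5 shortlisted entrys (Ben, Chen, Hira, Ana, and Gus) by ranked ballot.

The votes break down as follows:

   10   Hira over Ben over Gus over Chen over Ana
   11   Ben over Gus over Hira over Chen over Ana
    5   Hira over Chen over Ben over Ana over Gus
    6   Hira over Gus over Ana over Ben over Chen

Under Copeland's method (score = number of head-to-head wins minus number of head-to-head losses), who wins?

Pairwise results:
  Ben vs Chen: Ben wins 27–5.
  Ben vs Hira: Hira wins 21–11.
  Ben vs Ana: Ben wins 26–6.
  Ben vs Gus: Ben wins 26–6.
  Chen vs Hira: Hira wins 32–0.
  Chen vs Ana: Chen wins 26–6.
  Chen vs Gus: Gus wins 27–5.
  Hira vs Ana: Hira wins 32–0.
  Hira vs Gus: Hira wins 21–11.
  Ana vs Gus: Gus wins 27–5.
Copeland scores (wins − losses):
  Ben: 3 − 1 = 2
  Chen: 1 − 3 = -2
  Hira: 4 − 0 = 4
  Ana: 0 − 4 = -4
  Gus: 2 − 2 = 0
Hira has the best Copeland score.

Hira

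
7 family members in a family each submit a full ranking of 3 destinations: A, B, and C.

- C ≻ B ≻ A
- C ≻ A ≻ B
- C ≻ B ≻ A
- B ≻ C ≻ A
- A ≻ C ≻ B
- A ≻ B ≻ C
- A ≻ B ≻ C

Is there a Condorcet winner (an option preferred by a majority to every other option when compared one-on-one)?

Yes

Head-to-head results (7 voters total):
A vs B: A wins 4–3.
A vs C: C wins 4–3.
B vs C: C wins 4–3.
C beats each rival — A (4–3), B (4–3) — so C is the Condorcet winner.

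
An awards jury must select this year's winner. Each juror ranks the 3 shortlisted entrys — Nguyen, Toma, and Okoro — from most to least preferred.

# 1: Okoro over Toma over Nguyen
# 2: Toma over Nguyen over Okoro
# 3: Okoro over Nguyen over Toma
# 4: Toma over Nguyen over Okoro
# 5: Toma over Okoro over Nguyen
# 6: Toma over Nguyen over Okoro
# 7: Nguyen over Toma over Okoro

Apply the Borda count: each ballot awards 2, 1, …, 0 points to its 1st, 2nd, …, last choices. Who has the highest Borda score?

Toma

Borda scores:
  Nguyen: 0 + 1 + 1 + 1 + 0 + 1 + 2 = 6
  Toma: 1 + 2 + 0 + 2 + 2 + 2 + 1 = 10
  Okoro: 2 + 0 + 2 + 0 + 1 + 0 + 0 = 5
Toma has the highest total.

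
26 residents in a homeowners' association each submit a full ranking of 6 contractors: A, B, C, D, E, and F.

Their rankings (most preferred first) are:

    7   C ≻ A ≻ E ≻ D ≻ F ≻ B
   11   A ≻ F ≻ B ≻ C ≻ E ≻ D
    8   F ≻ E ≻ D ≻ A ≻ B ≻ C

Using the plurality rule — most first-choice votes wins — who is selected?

First-place vote totals:
  A: 11
  B: 0
  C: 7
  D: 0
  E: 0
  F: 8
A has the most first-place votes.

A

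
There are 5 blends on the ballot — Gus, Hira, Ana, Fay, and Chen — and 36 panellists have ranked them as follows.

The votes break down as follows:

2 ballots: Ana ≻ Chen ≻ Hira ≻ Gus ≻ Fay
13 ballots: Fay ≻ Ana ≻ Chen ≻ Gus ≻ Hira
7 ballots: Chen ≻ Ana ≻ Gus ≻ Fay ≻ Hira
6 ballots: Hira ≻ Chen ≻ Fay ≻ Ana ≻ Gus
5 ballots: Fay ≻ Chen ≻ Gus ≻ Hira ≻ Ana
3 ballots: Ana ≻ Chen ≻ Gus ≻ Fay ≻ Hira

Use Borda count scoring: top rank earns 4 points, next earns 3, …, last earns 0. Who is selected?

Borda scores:
  Gus: 2·1 + 13·1 + 7·2 + 6·0 + 5·2 + 3·2 = 45
  Hira: 2·2 + 13·0 + 7·0 + 6·4 + 5·1 + 3·0 = 33
  Ana: 2·4 + 13·3 + 7·3 + 6·1 + 5·0 + 3·4 = 86
  Fay: 2·0 + 13·4 + 7·1 + 6·2 + 5·4 + 3·1 = 94
  Chen: 2·3 + 13·2 + 7·4 + 6·3 + 5·3 + 3·3 = 102
Chen has the highest total.

Chen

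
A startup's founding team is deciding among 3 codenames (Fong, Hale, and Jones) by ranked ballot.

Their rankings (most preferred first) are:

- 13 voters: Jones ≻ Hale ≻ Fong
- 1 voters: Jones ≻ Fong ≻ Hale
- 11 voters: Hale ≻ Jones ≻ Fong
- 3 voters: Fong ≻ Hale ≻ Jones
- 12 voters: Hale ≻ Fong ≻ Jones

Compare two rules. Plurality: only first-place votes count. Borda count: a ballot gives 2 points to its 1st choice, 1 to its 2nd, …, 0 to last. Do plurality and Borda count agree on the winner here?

Plurality first-place counts: Fong 3, Hale 23, Jones 14 → Hale.
Borda totals: Fong 19, Hale 62, Jones 39 → Hale.
The two rules agree on Hale.

Yes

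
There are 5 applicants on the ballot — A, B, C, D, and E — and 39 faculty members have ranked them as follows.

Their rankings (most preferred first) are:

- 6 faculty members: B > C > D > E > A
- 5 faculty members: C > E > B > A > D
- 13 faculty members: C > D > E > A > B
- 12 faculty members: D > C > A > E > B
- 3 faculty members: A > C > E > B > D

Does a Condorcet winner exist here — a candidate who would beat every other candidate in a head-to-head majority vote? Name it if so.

C

Head-to-head results (39 voters total):
A vs B: A wins 28–11.
A vs C: C wins 36–3.
A vs D: D wins 31–8.
A vs E: E wins 24–15.
B vs C: C wins 33–6.
B vs D: D wins 25–14.
B vs E: E wins 33–6.
C vs D: C wins 27–12.
C vs E: C wins 39–0.
D vs E: D wins 31–8.
C beats each rival — A (36–3), B (33–6), D (27–12), E (39–0) — so C is the Condorcet winner.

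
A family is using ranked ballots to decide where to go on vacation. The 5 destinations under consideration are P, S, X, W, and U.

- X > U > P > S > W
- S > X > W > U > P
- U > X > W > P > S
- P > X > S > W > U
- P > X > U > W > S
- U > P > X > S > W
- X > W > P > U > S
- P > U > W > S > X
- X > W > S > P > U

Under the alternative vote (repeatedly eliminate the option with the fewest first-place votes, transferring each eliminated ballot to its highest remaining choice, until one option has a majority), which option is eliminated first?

W

Round 1: P 3, X 3, U 2, S 1, W 0. W has the fewest and is eliminated.
Round 2: P 3, X 3, U 2, S 1. S has the fewest and is eliminated.
Round 3: X 4, P 3, U 2. U has the fewest and is eliminated.
Round 4: X 5, P 4. X has a majority.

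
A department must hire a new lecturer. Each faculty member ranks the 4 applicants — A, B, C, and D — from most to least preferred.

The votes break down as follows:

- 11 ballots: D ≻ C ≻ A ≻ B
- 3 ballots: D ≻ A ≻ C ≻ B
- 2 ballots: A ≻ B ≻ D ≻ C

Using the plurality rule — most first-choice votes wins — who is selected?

First-place vote totals:
  A: 2
  B: 0
  C: 0
  D: 14
D has the most first-place votes.

D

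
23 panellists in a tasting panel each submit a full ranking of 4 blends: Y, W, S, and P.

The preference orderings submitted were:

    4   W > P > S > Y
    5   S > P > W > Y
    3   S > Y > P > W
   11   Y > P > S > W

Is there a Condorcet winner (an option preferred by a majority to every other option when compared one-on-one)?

No

Head-to-head results (23 voters total):
Y vs W: Y wins 14–9.
Y vs S: S wins 12–11.
Y vs P: Y wins 14–9.
W vs S: S wins 19–4.
W vs P: P wins 19–4.
S vs P: P wins 15–8.
No candidate beats all others: Y beats P beats S beats Y, a majority cycle.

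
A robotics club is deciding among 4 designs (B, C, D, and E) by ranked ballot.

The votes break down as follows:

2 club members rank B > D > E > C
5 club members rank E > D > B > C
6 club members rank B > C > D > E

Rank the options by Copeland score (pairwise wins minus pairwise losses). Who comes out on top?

Pairwise results:
  B vs C: B wins 13–0.
  B vs D: B wins 8–5.
  B vs E: B wins 8–5.
  C vs D: D wins 7–6.
  C vs E: E wins 7–6.
  D vs E: D wins 8–5.
Copeland scores (wins − losses):
  B: 3 − 0 = 3
  C: 0 − 3 = -3
  D: 2 − 1 = 1
  E: 1 − 2 = -1
B has the best Copeland score.

B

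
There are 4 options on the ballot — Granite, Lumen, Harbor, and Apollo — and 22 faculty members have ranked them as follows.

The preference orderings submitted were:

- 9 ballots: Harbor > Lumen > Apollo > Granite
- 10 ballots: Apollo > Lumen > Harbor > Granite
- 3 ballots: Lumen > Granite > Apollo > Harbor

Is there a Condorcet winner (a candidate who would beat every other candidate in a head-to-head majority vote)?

Head-to-head results (22 voters total):
Granite vs Lumen: Lumen wins 22–0.
Granite vs Harbor: Harbor wins 19–3.
Granite vs Apollo: Apollo wins 19–3.
Lumen vs Harbor: Lumen wins 13–9.
Lumen vs Apollo: Lumen wins 12–10.
Harbor vs Apollo: Apollo wins 13–9.
Lumen beats each rival — Granite (22–0), Harbor (13–9), Apollo (12–10) — so Lumen is the Condorcet winner.

Yes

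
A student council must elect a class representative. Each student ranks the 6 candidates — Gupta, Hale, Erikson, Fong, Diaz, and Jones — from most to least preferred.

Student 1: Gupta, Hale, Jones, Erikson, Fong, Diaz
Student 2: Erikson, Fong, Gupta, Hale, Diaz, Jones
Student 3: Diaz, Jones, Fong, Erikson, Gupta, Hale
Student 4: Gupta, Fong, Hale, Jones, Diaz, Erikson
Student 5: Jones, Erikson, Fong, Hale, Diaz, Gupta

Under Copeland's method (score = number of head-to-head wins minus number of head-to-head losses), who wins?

Pairwise results:
  Gupta vs Hale: Gupta wins 4–1.
  Gupta vs Erikson: Erikson wins 3–2.
  Gupta vs Fong: Fong wins 3–2.
  Gupta vs Diaz: Gupta wins 3–2.
  Gupta vs Jones: Gupta wins 3–2.
  Hale vs Erikson: Erikson wins 3–2.
  Hale vs Fong: Fong wins 4–1.
  Hale vs Diaz: Hale wins 4–1.
  Hale vs Jones: Hale wins 3–2.
  Erikson vs Fong: Erikson wins 3–2.
  Erikson vs Diaz: Erikson wins 3–2.
  Erikson vs Jones: Jones wins 4–1.
  Fong vs Diaz: Fong wins 4–1.
  Fong vs Jones: Jones wins 3–2.
  Diaz vs Jones: Jones wins 3–2.
Copeland scores (wins − losses):
  Gupta: 3 − 2 = 1
  Hale: 2 − 3 = -1
  Erikson: 4 − 1 = 3
  Fong: 3 − 2 = 1
  Diaz: 0 − 5 = -5
  Jones: 3 − 2 = 1
Erikson has the best Copeland score.

Erikson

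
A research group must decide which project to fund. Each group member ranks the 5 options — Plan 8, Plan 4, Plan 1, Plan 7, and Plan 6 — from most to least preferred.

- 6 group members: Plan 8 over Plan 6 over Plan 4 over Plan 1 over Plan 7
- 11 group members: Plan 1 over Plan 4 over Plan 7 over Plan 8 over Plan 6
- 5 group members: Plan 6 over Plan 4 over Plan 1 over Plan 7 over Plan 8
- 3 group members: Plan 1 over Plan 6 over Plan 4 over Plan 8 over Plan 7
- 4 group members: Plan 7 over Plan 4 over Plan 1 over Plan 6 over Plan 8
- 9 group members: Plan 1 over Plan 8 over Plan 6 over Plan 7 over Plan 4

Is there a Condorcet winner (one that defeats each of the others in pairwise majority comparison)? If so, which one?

Head-to-head results (38 voters total):
Plan 8 vs Plan 4: Plan 4 wins 23–15.
Plan 8 vs Plan 1: Plan 1 wins 32–6.
Plan 8 vs Plan 7: Plan 7 wins 20–18.
Plan 8 vs Plan 6: Plan 8 wins 26–12.
Plan 4 vs Plan 1: Plan 1 wins 23–15.
Plan 4 vs Plan 7: Plan 4 wins 25–13.
Plan 4 vs Plan 6: Plan 6 wins 23–15.
Plan 1 vs Plan 7: Plan 1 wins 34–4.
Plan 1 vs Plan 6: Plan 1 wins 27–11.
Plan 7 vs Plan 6: Plan 6 wins 23–15.
Plan 1 beats each rival — Plan 8 (32–6), Plan 4 (23–15), Plan 7 (34–4), Plan 6 (27–11) — so Plan 1 is the Condorcet winner.

Plan 1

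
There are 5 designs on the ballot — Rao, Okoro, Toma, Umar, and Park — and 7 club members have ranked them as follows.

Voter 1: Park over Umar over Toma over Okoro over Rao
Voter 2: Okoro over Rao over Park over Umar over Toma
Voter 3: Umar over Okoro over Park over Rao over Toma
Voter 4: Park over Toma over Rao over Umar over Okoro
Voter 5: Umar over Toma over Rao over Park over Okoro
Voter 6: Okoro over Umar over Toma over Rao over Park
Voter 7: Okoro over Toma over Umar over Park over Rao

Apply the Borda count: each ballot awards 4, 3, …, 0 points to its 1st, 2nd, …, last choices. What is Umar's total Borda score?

18

Borda scores:
  Rao: 0 + 3 + 1 + 2 + 2 + 1 + 0 = 9
  Okoro: 1 + 4 + 3 + 0 + 0 + 4 + 4 = 16
  Toma: 2 + 0 + 0 + 3 + 3 + 2 + 3 = 13
  Umar: 3 + 1 + 4 + 1 + 4 + 3 + 2 = 18
  Park: 4 + 2 + 2 + 4 + 1 + 0 + 1 = 14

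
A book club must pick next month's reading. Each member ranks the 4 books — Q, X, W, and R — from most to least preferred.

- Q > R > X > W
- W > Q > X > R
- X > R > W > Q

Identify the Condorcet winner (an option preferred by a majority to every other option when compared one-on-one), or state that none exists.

Head-to-head results (3 voters total):
Q vs X: Q wins 2–1.
Q vs W: W wins 2–1.
Q vs R: Q wins 2–1.
X vs W: X wins 2–1.
X vs R: X wins 2–1.
W vs R: R wins 2–1.
No candidate beats all others: Q beats X beats W beats Q, a majority cycle.

None — there is no Condorcet winner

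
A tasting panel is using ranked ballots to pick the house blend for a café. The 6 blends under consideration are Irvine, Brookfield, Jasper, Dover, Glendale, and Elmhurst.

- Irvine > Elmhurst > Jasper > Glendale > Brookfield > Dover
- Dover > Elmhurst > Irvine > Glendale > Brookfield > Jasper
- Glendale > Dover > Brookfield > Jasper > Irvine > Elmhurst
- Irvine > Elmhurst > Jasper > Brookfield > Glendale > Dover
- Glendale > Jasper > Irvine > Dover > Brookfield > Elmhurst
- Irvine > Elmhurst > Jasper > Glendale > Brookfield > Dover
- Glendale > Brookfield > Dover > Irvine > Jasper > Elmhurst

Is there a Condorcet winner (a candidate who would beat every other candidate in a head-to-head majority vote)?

Head-to-head results (7 voters total):
Irvine vs Brookfield: Irvine wins 5–2.
Irvine vs Jasper: Irvine wins 5–2.
Irvine vs Dover: Irvine wins 4–3.
Irvine vs Glendale: Irvine wins 4–3.
Irvine vs Elmhurst: Irvine wins 6–1.
Brookfield vs Jasper: Jasper wins 4–3.
Brookfield vs Dover: Brookfield wins 4–3.
Brookfield vs Glendale: Glendale wins 6–1.
Brookfield vs Elmhurst: Elmhurst wins 4–3.
Jasper vs Dover: Jasper wins 4–3.
Jasper vs Glendale: Glendale wins 4–3.
Jasper vs Elmhurst: Elmhurst wins 4–3.
Dover vs Glendale: Glendale wins 6–1.
Dover vs Elmhurst: Dover wins 4–3.
Glendale vs Elmhurst: Elmhurst wins 4–3.
Irvine beats each rival — Brookfield (5–2), Jasper (5–2), Dover (4–3), Glendale (4–3), Elmhurst (6–1) — so Irvine is the Condorcet winner.

Yes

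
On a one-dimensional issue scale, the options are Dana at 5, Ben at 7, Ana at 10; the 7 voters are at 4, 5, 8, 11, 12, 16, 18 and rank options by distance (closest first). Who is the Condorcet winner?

Ana

With single-peaked preferences on a line, the Condorcet winner is the candidate closest to the median voter.
The median voter (position 11) is closest to Ana at 10.
Check: Ana vs Ben — voters closer to Ana: 4 of 7.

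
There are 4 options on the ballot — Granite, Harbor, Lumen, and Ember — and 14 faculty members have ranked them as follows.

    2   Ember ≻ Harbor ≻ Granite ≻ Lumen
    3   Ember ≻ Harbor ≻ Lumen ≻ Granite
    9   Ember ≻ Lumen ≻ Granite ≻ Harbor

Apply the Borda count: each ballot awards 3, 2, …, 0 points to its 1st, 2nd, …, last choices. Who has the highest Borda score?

Borda scores:
  Granite: 2·1 + 3·0 + 9·1 = 11
  Harbor: 2·2 + 3·2 + 9·0 = 10
  Lumen: 2·0 + 3·1 + 9·2 = 21
  Ember: 2·3 + 3·3 + 9·3 = 42
Ember has the highest total.

Ember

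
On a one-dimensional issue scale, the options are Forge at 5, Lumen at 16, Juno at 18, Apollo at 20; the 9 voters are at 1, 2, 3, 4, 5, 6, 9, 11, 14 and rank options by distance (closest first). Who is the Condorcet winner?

With single-peaked preferences on a line, the Condorcet winner is the candidate closest to the median voter.
The median voter (position 5) is closest to Forge at 5.
Check: Forge vs Juno — voters closer to Forge: 8 of 9.

Forge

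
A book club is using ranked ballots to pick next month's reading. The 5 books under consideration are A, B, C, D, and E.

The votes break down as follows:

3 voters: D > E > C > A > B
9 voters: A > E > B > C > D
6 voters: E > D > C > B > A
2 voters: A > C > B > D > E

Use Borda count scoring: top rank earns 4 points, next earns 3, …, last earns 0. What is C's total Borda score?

33

Borda scores:
  A: 3·1 + 9·4 + 6·0 + 2·4 = 47
  B: 3·0 + 9·2 + 6·1 + 2·2 = 28
  C: 3·2 + 9·1 + 6·2 + 2·3 = 33
  D: 3·4 + 9·0 + 6·3 + 2·1 = 32
  E: 3·3 + 9·3 + 6·4 + 2·0 = 60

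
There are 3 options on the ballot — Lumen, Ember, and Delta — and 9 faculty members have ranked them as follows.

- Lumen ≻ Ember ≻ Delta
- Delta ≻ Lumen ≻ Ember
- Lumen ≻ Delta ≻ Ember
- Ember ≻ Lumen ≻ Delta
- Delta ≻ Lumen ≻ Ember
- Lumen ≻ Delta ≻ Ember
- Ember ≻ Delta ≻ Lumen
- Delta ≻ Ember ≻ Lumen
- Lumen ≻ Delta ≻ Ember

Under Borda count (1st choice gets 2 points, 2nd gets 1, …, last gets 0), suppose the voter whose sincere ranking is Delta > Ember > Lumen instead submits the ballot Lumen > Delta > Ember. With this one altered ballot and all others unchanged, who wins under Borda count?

Borda totals with the altered ballot: Lumen 13, Ember 5, Delta 9.
The winner is unchanged: still Lumen.

Lumen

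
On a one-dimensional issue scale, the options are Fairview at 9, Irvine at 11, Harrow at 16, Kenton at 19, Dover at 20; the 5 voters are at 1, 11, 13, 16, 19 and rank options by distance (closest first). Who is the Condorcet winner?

Irvine

With single-peaked preferences on a line, the Condorcet winner is the candidate closest to the median voter.
The median voter (position 13) is closest to Irvine at 11.
Check: Irvine vs Dover — voters closer to Irvine: 3 of 5.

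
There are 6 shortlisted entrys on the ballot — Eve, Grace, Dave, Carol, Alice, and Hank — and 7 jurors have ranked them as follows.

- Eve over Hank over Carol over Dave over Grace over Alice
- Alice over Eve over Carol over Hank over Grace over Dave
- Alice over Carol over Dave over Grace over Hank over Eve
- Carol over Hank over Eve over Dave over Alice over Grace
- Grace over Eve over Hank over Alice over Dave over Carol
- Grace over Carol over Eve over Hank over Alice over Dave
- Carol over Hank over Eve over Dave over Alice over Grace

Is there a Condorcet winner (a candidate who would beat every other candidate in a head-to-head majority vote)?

Head-to-head results (7 voters total):
Eve vs Grace: Eve wins 4–3.
Eve vs Dave: Eve wins 6–1.
Eve vs Carol: Carol wins 4–3.
Eve vs Alice: Eve wins 5–2.
Eve vs Hank: Eve wins 4–3.
Grace vs Dave: Dave wins 4–3.
Grace vs Carol: Carol wins 5–2.
Grace vs Alice: Alice wins 4–3.
Grace vs Hank: Hank wins 4–3.
Dave vs Carol: Carol wins 6–1.
Dave vs Alice: Alice wins 4–3.
Dave vs Hank: Hank wins 6–1.
Carol vs Alice: Carol wins 4–3.
Carol vs Hank: Carol wins 5–2.
Alice vs Hank: Hank wins 5–2.
Carol beats each rival — Eve (4–3), Grace (5–2), Dave (6–1), Alice (4–3), Hank (5–2) — so Carol is the Condorcet winner.

Yes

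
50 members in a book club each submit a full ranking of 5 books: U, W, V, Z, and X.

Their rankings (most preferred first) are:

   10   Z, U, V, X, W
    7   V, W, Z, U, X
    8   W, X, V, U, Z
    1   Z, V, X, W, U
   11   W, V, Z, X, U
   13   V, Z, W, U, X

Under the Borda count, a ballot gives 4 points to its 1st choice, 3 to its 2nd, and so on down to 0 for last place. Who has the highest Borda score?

V

Borda scores:
  U: 10·3 + 7·1 + 8·1 + 0 + 11·0 + 13·1 = 58
  W: 10·0 + 7·3 + 8·4 + 1 + 11·4 + 13·2 = 124
  V: 10·2 + 7·4 + 8·2 + 3 + 11·3 + 13·4 = 152
  Z: 10·4 + 7·2 + 8·0 + 4 + 11·2 + 13·3 = 119
  X: 10·1 + 7·0 + 8·3 + 2 + 11·1 + 13·0 = 47
V has the highest total.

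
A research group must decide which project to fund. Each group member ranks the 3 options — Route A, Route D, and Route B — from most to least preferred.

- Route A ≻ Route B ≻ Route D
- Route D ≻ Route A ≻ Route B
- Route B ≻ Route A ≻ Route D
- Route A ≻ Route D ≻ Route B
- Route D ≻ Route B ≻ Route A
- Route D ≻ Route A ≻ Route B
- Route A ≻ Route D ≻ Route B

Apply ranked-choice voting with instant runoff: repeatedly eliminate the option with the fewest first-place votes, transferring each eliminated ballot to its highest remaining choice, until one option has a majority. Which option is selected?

Round 1: Route A 3, Route D 3, Route B 1. Route B has the fewest and is eliminated.
Round 2: Route A 4, Route D 3. Route A has a majority.

Route A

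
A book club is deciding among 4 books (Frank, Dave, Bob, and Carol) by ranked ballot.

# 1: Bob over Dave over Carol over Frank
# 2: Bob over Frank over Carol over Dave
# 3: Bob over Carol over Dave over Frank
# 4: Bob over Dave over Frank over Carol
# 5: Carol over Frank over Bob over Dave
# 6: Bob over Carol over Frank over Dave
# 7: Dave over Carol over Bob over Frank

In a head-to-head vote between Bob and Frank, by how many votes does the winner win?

5

Ballots ranking Bob above Frank: 6.
Ballots ranking Frank above Bob: 1.
Bob wins 6–1, a margin of 5.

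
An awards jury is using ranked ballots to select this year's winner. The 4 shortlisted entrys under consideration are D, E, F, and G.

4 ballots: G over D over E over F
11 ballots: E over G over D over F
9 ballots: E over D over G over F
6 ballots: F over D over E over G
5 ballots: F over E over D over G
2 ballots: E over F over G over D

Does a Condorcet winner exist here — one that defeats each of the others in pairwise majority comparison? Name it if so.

Head-to-head results (37 voters total):
D vs E: E wins 27–10.
D vs F: D wins 24–13.
D vs G: D wins 20–17.
E vs F: E wins 26–11.
E vs G: E wins 33–4.
F vs G: G wins 24–13.
E beats each rival — D (27–10), F (26–11), G (33–4) — so E is the Condorcet winner.

E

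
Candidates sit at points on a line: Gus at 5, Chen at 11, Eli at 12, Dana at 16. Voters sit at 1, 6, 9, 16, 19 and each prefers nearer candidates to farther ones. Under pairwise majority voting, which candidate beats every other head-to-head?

With single-peaked preferences on a line, the Condorcet winner is the candidate closest to the median voter.
The median voter (position 9) is closest to Chen at 11.
Check: Chen vs Gus — voters closer to Chen: 3 of 5.

Chen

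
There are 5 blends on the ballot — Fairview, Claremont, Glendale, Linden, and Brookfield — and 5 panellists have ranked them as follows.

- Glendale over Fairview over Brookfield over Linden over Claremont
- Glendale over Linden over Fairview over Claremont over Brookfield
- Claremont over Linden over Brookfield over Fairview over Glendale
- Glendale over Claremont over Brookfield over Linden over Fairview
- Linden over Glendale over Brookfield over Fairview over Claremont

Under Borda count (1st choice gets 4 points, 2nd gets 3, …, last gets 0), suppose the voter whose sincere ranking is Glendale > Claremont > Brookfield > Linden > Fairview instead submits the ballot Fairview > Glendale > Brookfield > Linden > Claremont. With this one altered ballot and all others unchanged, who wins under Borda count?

Borda totals with the altered ballot: Fairview 11, Claremont 5, Glendale 14, Linden 12, Brookfield 8.
The winner is unchanged: still Glendale.

Glendale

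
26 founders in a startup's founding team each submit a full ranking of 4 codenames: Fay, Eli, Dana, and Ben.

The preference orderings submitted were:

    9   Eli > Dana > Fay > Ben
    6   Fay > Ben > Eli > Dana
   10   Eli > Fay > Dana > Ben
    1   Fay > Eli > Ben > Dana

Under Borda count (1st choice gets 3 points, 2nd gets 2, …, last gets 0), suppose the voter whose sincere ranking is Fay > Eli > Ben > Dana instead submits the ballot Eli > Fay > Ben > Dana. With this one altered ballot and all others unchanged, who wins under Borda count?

Eli

Borda totals with the altered ballot: Fay 49, Eli 66, Dana 28, Ben 13.
The winner is unchanged: still Eli.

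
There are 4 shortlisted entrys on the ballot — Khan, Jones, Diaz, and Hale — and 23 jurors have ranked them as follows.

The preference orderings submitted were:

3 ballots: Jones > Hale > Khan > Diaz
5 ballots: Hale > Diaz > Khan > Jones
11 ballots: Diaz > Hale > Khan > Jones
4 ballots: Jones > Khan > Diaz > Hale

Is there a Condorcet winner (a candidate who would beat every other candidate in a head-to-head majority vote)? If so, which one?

Head-to-head results (23 voters total):
Khan vs Jones: Khan wins 16–7.
Khan vs Diaz: Diaz wins 16–7.
Khan vs Hale: Hale wins 19–4.
Jones vs Diaz: Diaz wins 16–7.
Jones vs Hale: Hale wins 16–7.
Diaz vs Hale: Diaz wins 15–8.
Diaz beats each rival — Khan (16–7), Jones (16–7), Hale (15–8) — so Diaz is the Condorcet winner.

Diaz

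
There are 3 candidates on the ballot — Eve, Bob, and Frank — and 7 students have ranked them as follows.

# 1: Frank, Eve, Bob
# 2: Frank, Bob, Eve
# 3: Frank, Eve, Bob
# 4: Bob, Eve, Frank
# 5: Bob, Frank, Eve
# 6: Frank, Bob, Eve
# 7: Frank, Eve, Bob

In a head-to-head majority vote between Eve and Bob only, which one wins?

Ballots ranking Eve above Bob: 3.
Ballots ranking Bob above Eve: 4.
Bob wins the head-to-head, 4–3.

Bob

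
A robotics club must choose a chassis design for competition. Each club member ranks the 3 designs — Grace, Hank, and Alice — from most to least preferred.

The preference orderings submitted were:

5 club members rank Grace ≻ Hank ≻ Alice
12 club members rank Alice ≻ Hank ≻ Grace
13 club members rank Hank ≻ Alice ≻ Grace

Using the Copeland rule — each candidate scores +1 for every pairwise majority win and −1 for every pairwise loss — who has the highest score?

Pairwise results:
  Grace vs Hank: Hank wins 25–5.
  Grace vs Alice: Alice wins 25–5.
  Hank vs Alice: Hank wins 18–12.
Copeland scores (wins − losses):
  Grace: 0 − 2 = -2
  Hank: 2 − 0 = 2
  Alice: 1 − 1 = 0
Hank has the best Copeland score.

Hank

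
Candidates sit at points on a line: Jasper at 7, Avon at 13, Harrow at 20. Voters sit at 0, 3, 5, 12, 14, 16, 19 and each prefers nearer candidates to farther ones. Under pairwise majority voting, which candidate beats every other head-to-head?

With single-peaked preferences on a line, the Condorcet winner is the candidate closest to the median voter.
The median voter (position 12) is closest to Avon at 13.
Check: Avon vs Jasper — voters closer to Avon: 4 of 7.

Avon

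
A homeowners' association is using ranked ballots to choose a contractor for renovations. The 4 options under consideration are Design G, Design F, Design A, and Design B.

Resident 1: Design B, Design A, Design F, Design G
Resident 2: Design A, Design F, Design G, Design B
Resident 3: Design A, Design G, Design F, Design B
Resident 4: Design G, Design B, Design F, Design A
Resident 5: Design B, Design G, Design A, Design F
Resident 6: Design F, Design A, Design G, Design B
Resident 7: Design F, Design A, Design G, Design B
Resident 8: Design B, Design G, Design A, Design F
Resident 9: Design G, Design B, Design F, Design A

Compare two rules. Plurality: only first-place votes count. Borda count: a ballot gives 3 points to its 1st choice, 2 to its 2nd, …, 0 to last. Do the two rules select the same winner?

Plurality first-place counts: Design G 2, Design F 2, Design A 2, Design B 3 → Design B.
Borda totals: Design G 15, Design F 12, Design A 14, Design B 13 → Design G.
The two rules disagree: plurality picks Design B, Borda picks Design G.

No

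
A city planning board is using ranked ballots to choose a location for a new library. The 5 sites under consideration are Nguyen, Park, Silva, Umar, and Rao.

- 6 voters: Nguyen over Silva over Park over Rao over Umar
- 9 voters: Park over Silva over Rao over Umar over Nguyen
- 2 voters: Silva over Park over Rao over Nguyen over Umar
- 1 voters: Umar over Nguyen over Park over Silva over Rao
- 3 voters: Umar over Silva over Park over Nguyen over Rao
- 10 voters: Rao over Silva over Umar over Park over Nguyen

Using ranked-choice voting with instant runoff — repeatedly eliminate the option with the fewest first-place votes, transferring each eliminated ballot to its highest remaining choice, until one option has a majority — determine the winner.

Round 1: Rao 10, Park 9, Nguyen 6, Umar 4, Silva 2. Silva has the fewest and is eliminated.
Round 2: Park 11, Rao 10, Nguyen 6, Umar 4. Umar has the fewest and is eliminated.
Round 3: Park 14, Rao 10, Nguyen 7. Nguyen has the fewest and is eliminated.
Round 4: Park 21, Rao 10. Park has a majority.

Park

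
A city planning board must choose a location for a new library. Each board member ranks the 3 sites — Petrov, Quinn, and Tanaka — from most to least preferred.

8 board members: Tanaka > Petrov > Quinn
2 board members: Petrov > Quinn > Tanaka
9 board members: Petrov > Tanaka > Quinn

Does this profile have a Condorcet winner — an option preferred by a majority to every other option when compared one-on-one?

Yes

Head-to-head results (19 voters total):
Petrov vs Quinn: Petrov wins 19–0.
Petrov vs Tanaka: Petrov wins 11–8.
Quinn vs Tanaka: Tanaka wins 17–2.
Petrov beats each rival — Quinn (19–0), Tanaka (11–8) — so Petrov is the Condorcet winner.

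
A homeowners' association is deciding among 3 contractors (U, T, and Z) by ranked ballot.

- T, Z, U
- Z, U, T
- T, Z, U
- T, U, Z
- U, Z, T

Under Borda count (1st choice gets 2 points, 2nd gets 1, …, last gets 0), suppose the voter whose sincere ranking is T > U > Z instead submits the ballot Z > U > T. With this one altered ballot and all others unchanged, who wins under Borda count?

Z

Borda totals with the altered ballot: U 4, T 4, Z 7.
The switch changes the winner from T to Z.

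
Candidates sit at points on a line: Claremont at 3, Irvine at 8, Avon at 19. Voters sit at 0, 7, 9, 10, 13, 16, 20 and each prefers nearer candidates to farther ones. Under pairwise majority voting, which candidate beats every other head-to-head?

Irvine

With single-peaked preferences on a line, the Condorcet winner is the candidate closest to the median voter.
The median voter (position 10) is closest to Irvine at 8.
Check: Irvine vs Avon — voters closer to Irvine: 5 of 7.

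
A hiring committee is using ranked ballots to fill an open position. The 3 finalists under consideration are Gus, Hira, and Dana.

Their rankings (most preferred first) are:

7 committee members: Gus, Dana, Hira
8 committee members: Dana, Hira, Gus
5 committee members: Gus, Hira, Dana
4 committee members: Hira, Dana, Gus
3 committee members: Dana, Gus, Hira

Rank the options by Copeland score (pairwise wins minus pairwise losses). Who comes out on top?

Pairwise results:
  Gus vs Hira: Gus wins 15–12.
  Gus vs Dana: Dana wins 15–12.
  Hira vs Dana: Dana wins 18–9.
Copeland scores (wins − losses):
  Gus: 1 − 1 = 0
  Hira: 0 − 2 = -2
  Dana: 2 − 0 = 2
Dana has the best Copeland score.

Dana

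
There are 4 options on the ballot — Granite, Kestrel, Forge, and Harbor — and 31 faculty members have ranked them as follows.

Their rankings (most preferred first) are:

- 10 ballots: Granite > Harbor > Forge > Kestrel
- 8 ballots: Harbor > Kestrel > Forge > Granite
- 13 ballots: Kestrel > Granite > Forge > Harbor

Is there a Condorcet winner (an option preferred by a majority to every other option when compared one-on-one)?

No

Head-to-head results (31 voters total):
Granite vs Kestrel: Kestrel wins 21–10.
Granite vs Forge: Granite wins 23–8.
Granite vs Harbor: Granite wins 23–8.
Kestrel vs Forge: Kestrel wins 21–10.
Kestrel vs Harbor: Harbor wins 18–13.
Forge vs Harbor: Harbor wins 18–13.
No candidate beats all others: Granite beats Harbor beats Kestrel beats Granite, a majority cycle.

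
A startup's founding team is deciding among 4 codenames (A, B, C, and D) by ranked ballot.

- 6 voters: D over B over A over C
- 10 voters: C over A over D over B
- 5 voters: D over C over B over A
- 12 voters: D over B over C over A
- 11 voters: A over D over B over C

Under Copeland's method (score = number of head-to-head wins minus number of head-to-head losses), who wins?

Pairwise results:
  A vs B: B wins 23–21.
  A vs C: C wins 27–17.
  A vs D: D wins 23–21.
  B vs C: B wins 29–15.
  B vs D: D wins 44–0.
  C vs D: D wins 34–10.
Copeland scores (wins − losses):
  A: 0 − 3 = -3
  B: 2 − 1 = 1
  C: 1 − 2 = -1
  D: 3 − 0 = 3
D has the best Copeland score.

D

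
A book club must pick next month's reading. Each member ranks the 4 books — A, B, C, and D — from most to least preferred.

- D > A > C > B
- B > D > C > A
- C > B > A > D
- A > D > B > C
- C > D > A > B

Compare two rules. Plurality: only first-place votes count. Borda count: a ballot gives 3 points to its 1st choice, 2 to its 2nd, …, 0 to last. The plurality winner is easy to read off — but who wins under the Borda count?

D

Plurality first-place counts: A 1, B 1, C 2, D 1 → C.
Borda totals: A 7, B 6, C 8, D 9 → D.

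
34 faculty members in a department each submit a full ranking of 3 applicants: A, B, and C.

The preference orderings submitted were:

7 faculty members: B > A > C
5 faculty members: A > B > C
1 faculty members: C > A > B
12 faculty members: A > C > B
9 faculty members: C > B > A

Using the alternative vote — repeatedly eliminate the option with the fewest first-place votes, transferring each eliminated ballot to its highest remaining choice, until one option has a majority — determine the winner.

Round 1: A 17, C 10, B 7. B has the fewest and is eliminated.
Round 2: A 24, C 10. A has a majority.

A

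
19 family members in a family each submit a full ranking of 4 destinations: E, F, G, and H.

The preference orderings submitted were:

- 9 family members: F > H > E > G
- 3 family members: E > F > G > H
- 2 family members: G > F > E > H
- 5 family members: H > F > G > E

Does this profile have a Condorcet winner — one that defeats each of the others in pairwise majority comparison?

Head-to-head results (19 voters total):
E vs F: F wins 16–3.
E vs G: E wins 12–7.
E vs H: H wins 14–5.
F vs G: F wins 17–2.
F vs H: F wins 14–5.
G vs H: H wins 14–5.
F beats each rival — E (16–3), G (17–2), H (14–5) — so F is the Condorcet winner.

Yes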